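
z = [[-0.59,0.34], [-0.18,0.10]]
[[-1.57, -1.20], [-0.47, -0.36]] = z@ [[1.6, 1.34], [-1.83, -1.21]]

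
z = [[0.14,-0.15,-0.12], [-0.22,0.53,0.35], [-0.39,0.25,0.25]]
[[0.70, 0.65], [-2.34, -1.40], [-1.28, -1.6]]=z@[[-0.33, 3.54], [-2.44, -1.72], [-3.19, 0.83]]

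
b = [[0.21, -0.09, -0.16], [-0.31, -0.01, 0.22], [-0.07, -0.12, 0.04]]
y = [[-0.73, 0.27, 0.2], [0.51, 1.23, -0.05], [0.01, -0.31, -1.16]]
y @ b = [[-0.25, 0.04, 0.18], [-0.27, -0.05, 0.19], [0.18, 0.14, -0.12]]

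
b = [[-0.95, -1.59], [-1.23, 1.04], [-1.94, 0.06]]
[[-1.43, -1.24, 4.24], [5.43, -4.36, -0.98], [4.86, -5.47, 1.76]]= b @[[-2.43, 2.79, -0.97], [2.35, -0.89, -2.09]]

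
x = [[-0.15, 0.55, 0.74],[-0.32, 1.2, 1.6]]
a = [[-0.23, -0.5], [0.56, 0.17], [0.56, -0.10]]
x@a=[[0.76,0.09],  [1.64,0.2]]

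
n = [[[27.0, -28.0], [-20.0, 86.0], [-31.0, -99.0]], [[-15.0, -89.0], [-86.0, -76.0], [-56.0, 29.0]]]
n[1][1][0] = -86.0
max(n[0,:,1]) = 86.0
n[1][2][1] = 29.0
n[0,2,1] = -99.0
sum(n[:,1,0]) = -106.0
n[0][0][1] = -28.0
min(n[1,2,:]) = -56.0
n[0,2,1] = -99.0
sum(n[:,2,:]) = -157.0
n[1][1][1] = -76.0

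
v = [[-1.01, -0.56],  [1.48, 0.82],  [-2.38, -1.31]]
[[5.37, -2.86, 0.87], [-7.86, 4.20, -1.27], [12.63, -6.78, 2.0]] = v @ [[-4.05, 4.76, 2.32],[-2.28, -3.47, -5.74]]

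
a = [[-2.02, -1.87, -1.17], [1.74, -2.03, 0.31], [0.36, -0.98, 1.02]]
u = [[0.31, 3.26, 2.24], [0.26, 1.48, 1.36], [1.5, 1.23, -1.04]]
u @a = [[5.85,-9.39,2.93], [2.54,-4.82,1.54], [-1.26,-4.28,-2.43]]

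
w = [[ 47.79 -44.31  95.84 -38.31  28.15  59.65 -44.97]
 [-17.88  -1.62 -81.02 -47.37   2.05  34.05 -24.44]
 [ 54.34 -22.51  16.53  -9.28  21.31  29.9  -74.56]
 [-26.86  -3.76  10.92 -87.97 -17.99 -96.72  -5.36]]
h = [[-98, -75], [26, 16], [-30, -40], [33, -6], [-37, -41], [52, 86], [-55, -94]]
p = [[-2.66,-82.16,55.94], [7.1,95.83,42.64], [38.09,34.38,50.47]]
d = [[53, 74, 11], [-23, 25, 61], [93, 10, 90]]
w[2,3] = -9.28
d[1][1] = 25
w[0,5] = 59.65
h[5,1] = 86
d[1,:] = [-23, 25, 61]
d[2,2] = 90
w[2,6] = -74.56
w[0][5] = 59.65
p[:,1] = [-82.16, 95.83, 34.38]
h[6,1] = -94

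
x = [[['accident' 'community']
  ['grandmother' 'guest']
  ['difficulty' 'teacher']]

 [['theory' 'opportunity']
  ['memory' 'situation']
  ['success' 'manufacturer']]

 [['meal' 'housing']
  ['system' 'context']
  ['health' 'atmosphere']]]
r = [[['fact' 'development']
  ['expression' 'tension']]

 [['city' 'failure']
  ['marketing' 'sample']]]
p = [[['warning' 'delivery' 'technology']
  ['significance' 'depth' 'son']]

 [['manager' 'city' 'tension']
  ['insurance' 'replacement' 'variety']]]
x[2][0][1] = 'housing'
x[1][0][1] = 'opportunity'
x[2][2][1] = 'atmosphere'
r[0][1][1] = 'tension'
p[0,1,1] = 'depth'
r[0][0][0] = 'fact'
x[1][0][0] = 'theory'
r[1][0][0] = 'city'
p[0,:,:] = [['warning', 'delivery', 'technology'], ['significance', 'depth', 'son']]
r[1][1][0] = 'marketing'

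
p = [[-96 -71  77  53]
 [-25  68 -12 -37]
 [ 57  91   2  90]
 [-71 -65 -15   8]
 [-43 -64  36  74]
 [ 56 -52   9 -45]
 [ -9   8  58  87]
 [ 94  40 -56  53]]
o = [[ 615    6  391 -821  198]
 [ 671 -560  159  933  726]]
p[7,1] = 40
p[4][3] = 74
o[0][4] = 198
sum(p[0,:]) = -37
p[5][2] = 9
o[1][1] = -560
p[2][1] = 91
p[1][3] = -37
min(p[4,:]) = -64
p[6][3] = 87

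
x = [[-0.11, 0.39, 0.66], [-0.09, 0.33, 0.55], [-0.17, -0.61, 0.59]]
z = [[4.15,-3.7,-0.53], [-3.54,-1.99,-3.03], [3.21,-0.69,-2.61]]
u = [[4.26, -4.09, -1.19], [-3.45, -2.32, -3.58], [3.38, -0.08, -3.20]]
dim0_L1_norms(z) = [10.9, 6.38, 6.17]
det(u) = 115.39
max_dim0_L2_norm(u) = 6.44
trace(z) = -0.45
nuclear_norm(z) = 13.98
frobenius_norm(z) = 8.63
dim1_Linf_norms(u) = [4.26, 3.58, 3.38]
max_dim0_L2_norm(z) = 6.33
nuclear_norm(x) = 1.86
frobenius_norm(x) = 1.33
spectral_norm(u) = 7.00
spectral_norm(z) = 6.69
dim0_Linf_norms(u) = [4.26, 4.09, 3.58]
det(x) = -0.00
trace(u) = -1.26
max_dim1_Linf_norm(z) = 4.15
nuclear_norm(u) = 15.49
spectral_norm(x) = 1.07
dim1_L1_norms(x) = [1.16, 0.97, 1.37]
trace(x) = 0.81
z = u + x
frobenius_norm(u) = 9.38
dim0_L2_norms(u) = [6.44, 4.7, 4.95]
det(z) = 78.37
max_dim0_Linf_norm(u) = 4.26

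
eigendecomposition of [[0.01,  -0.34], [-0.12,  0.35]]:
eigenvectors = [[-0.96, 0.62], [-0.27, -0.79]]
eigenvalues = [-0.08, 0.44]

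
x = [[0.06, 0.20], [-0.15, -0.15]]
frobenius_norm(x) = 0.30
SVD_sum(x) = [[0.10, 0.17],[-0.11, -0.18]] + [[-0.04,  0.03], [-0.04,  0.03]]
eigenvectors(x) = [[(0.76+0j), 0.76-0.00j], [-0.40+0.52j, -0.40-0.52j]]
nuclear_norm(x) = 0.36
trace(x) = -0.09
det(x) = 0.02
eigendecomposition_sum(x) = [[(0.03+0.09j), 0.10+0.03j], [-0.08-0.02j, -0.08+0.05j]] + [[(0.03-0.09j), 0.10-0.03j], [-0.07+0.02j, (-0.08-0.05j)]]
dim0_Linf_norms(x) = [0.15, 0.2]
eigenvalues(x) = [(-0.05+0.14j), (-0.05-0.14j)]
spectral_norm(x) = 0.29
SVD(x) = [[-0.70, 0.71], [0.71, 0.70]] @ diag([0.288628275720541, 0.072757944271312]) @ [[-0.52,-0.86], [-0.86,0.52]]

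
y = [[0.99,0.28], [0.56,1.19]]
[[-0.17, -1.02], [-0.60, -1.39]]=y@[[-0.03, -0.81], [-0.49, -0.79]]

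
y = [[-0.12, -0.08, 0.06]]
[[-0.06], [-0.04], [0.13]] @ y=[[0.01,0.0,-0.0],[0.00,0.00,-0.00],[-0.02,-0.01,0.01]]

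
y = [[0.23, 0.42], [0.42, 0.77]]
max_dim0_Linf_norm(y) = 0.77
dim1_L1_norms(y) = [0.65, 1.19]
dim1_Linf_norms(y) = [0.42, 0.77]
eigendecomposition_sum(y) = [[0.00, -0.00], [-0.00, 0.00]] + [[0.23, 0.42], [0.42, 0.77]]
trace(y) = 1.00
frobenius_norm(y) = 1.00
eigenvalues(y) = [0.0, 1.0]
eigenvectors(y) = [[-0.88, -0.48], [0.48, -0.88]]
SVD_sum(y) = [[0.23,0.42],[0.42,0.77]] + [[0.00, -0.00], [-0.00, 0.0]]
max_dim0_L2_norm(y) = 0.88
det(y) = 0.00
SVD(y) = [[-0.48,-0.88], [-0.88,0.48]] @ diag([0.9992995093127972, 0.0007004906872029476]) @ [[-0.48,-0.88], [-0.88,0.48]]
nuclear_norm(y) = 1.00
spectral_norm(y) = 1.00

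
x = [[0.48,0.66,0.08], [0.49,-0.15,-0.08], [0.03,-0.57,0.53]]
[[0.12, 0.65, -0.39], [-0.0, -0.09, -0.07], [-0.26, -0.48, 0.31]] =x @ [[0.01, 0.11, -0.25], [0.2, 0.9, -0.43], [-0.27, 0.05, 0.13]]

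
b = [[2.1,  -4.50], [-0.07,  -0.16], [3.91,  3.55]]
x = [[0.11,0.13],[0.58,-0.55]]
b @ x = [[-2.38, 2.75],[-0.10, 0.08],[2.49, -1.44]]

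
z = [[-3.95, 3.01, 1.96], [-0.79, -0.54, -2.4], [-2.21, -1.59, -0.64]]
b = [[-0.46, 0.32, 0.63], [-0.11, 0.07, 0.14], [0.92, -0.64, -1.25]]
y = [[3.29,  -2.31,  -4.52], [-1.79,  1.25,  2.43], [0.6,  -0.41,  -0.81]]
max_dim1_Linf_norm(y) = 4.52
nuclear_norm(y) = 6.98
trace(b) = -1.64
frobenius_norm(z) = 6.56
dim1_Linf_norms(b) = [0.63, 0.14, 1.25]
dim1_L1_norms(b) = [1.41, 0.32, 2.81]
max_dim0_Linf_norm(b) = 1.25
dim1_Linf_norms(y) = [4.52, 2.43, 0.81]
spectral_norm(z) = 5.40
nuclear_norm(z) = 10.33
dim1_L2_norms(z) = [5.34, 2.58, 2.8]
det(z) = 28.27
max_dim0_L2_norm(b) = 1.41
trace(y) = 3.73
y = z @ b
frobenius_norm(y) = 6.96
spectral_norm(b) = 1.89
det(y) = 0.00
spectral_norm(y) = 6.96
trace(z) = -5.13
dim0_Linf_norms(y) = [3.29, 2.31, 4.52]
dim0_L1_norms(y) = [5.68, 3.97, 7.76]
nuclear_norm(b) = 1.90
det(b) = 0.00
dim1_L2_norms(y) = [6.05, 3.27, 1.09]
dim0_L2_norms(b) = [1.03, 0.72, 1.41]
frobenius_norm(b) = 1.89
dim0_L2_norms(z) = [4.59, 3.45, 3.16]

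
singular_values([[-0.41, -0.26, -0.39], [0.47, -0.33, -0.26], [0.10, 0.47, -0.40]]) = [0.63, 0.63, 0.62]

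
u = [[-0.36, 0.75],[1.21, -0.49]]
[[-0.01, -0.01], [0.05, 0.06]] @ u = [[-0.01, -0.00], [0.05, 0.01]]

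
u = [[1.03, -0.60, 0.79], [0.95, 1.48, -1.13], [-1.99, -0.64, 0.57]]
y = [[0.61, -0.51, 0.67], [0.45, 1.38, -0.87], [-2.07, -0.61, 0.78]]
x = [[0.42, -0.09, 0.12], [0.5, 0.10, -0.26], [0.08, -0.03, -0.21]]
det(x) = -0.02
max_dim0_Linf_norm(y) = 2.07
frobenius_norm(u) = 3.33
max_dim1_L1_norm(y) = 3.46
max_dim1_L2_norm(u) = 2.17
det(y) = 1.32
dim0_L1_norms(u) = [3.97, 2.72, 2.49]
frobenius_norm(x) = 0.76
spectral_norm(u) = 2.83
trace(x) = 0.31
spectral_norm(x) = 0.68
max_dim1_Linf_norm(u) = 1.99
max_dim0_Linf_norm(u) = 1.99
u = y + x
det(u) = 0.95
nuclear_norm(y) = 4.46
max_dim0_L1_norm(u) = 3.97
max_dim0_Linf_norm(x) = 0.5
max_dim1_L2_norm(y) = 2.29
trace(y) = 2.77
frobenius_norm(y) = 3.03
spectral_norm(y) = 2.61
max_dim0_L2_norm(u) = 2.43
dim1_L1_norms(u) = [2.42, 3.56, 3.2]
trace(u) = 3.08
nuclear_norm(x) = 1.11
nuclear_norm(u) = 4.77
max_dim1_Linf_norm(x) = 0.5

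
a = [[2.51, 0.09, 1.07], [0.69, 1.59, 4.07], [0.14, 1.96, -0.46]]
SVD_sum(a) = [[0.62,0.63,1.59], [1.48,1.50,3.79], [0.11,0.11,0.28]] + [[1.57, -1.07, -0.19], [-0.6, 0.41, 0.07], [-0.77, 0.53, 0.09]] + [[0.32,0.53,-0.33], [-0.19,-0.32,0.20], [0.8,1.32,-0.84]]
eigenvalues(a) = [3.82, 2.23, -2.41]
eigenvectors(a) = [[0.38,0.91,-0.14], [0.84,-0.35,-0.69], [0.40,-0.21,0.71]]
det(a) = -20.57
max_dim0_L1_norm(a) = 5.6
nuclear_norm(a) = 8.91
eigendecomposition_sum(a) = [[0.61, 0.95, 1.06], [1.35, 2.11, 2.34], [0.64, 0.99, 1.10]] + [[1.88,-0.7,-0.32], [-0.73,0.27,0.12], [-0.43,0.16,0.07]] + [[0.01,-0.16,0.33], [0.06,-0.79,1.61], [-0.07,0.8,-1.64]]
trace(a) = 3.64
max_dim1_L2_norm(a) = 4.42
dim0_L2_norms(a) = [2.61, 2.53, 4.23]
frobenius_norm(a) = 5.58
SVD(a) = [[-0.39,0.85,0.36], [-0.92,-0.33,-0.22], [-0.07,-0.42,0.91]] @ diag([4.7208598726558515, 2.246342240226765, 1.9396980699378938]) @ [[-0.34, -0.35, -0.87], [0.82, -0.56, -0.1], [0.46, 0.75, -0.48]]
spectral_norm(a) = 4.72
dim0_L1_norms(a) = [3.34, 3.64, 5.6]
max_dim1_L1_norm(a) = 6.35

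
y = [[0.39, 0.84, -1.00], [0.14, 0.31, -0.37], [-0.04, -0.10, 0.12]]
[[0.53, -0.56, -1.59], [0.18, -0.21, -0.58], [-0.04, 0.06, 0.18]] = y@[[3.14, -0.63, -1.68], [0.01, 0.72, -1.11], [0.7, 0.92, -0.0]]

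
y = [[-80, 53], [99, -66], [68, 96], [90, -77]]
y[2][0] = 68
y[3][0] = 90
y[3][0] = 90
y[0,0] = -80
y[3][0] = 90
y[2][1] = 96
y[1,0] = 99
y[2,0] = 68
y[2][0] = 68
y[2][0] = 68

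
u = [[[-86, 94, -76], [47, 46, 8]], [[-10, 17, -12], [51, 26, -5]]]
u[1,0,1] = 17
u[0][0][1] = 94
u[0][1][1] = 46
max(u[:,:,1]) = 94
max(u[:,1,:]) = 51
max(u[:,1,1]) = 46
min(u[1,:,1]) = 17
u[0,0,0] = -86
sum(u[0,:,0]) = -39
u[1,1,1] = 26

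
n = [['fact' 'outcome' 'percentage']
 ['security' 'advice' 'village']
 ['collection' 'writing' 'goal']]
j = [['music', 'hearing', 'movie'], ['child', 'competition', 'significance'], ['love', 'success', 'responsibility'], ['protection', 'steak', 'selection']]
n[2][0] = 'collection'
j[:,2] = ['movie', 'significance', 'responsibility', 'selection']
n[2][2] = 'goal'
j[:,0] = ['music', 'child', 'love', 'protection']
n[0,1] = 'outcome'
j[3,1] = 'steak'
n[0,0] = 'fact'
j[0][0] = 'music'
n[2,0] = 'collection'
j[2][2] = 'responsibility'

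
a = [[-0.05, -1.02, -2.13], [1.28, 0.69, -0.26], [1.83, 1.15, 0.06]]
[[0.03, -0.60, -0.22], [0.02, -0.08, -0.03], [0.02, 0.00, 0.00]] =a @ [[0.02, -0.05, -0.02],[-0.01, 0.07, 0.03],[-0.01, 0.25, 0.09]]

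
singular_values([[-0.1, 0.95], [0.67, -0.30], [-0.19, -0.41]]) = [1.11, 0.66]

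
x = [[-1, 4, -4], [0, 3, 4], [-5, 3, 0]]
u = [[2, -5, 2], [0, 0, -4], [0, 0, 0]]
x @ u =[[-2, 5, -18], [0, 0, -12], [-10, 25, -22]]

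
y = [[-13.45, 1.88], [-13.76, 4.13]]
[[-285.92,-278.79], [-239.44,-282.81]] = y @[[24.62, 20.88], [24.05, 1.09]]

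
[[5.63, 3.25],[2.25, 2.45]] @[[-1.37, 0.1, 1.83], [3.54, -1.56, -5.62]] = [[3.79, -4.51, -7.96], [5.59, -3.60, -9.65]]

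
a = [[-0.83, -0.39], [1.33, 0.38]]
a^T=[[-0.83,  1.33], [-0.39,  0.38]]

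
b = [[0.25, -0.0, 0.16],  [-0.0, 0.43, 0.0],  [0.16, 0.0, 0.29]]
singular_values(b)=[0.43, 0.43, 0.11]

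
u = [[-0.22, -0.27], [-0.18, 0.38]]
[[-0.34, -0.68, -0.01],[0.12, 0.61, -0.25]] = u @ [[0.72, 0.71, 0.52], [0.66, 1.94, -0.4]]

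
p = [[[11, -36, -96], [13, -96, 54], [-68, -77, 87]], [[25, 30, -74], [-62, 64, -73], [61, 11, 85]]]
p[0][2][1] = -77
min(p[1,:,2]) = -74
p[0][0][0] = 11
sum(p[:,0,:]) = -140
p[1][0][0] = 25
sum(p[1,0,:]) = -19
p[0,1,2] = 54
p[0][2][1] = -77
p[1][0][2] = -74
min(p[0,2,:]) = -77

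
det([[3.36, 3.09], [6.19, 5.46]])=-0.781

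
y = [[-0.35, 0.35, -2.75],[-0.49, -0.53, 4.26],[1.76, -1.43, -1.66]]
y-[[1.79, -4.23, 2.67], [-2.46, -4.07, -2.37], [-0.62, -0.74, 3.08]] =[[-2.14, 4.58, -5.42], [1.97, 3.54, 6.63], [2.38, -0.69, -4.74]]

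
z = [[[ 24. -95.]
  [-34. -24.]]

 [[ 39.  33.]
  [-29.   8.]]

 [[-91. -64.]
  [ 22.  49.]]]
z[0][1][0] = -34.0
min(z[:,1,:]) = -34.0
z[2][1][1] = 49.0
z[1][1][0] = -29.0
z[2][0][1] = -64.0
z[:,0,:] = [[24.0, -95.0], [39.0, 33.0], [-91.0, -64.0]]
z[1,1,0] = -29.0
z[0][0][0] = 24.0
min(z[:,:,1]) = -95.0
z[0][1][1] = -24.0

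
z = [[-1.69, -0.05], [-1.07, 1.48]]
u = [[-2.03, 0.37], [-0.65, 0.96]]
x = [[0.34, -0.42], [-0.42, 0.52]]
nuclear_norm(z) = 3.36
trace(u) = -1.07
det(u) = -1.71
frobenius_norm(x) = 0.86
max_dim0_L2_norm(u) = 2.13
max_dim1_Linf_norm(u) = 2.03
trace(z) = -0.21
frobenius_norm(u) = 2.37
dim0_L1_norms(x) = [0.76, 0.94]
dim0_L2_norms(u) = [2.13, 1.03]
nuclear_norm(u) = 3.00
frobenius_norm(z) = 2.49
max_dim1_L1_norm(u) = 2.4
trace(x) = 0.86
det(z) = -2.55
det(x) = 0.00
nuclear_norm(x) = 0.86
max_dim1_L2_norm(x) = 0.67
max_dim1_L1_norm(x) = 0.94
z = x + u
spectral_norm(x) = 0.86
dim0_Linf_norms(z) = [1.69, 1.48]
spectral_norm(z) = 2.20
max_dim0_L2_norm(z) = 2.0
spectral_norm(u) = 2.24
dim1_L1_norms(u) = [2.4, 1.61]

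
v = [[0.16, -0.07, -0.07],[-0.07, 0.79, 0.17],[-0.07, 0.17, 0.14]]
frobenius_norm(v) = 0.86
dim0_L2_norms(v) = [0.19, 0.81, 0.23]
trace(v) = 1.09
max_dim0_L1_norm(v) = 1.03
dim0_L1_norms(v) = [0.3, 1.03, 0.38]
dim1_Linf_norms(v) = [0.16, 0.79, 0.17]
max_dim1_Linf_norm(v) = 0.79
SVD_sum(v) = [[0.01, -0.10, -0.03], [-0.1, 0.78, 0.20], [-0.03, 0.20, 0.05]] + [[0.13, 0.04, -0.07], [0.04, 0.01, -0.02], [-0.07, -0.02, 0.04]] + [[0.02, -0.01, 0.03], [-0.01, 0.0, -0.01], [0.03, -0.01, 0.05]]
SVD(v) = [[-0.12,-0.84,0.52], [0.96,-0.23,-0.15], [0.25,0.48,0.84]] @ diag([0.8423408091052895, 0.1808139086332449, 0.06684528226146572]) @ [[-0.12, 0.96, 0.25], [-0.84, -0.23, 0.48], [0.52, -0.15, 0.84]]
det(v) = 0.01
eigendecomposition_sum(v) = [[0.01, -0.1, -0.03],  [-0.10, 0.78, 0.2],  [-0.03, 0.2, 0.05]] + [[0.13, 0.04, -0.07], [0.04, 0.01, -0.02], [-0.07, -0.02, 0.04]] + [[0.02, -0.01, 0.03], [-0.01, 0.0, -0.01], [0.03, -0.01, 0.05]]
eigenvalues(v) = [0.84, 0.18, 0.07]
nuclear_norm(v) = 1.09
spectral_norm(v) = 0.84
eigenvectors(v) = [[-0.12, 0.84, 0.52], [0.96, 0.23, -0.15], [0.25, -0.48, 0.84]]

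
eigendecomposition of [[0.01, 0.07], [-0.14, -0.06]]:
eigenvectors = [[(-0.2-0.54j), (-0.2+0.54j)], [0.82+0.00j, (0.82-0j)]]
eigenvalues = [(-0.02+0.09j), (-0.02-0.09j)]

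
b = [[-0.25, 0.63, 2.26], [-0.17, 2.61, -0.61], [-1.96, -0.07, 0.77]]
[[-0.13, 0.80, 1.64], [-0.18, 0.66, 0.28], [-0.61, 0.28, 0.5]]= b @ [[0.31, -0.05, -0.01], [-0.05, 0.31, 0.26], [-0.01, 0.26, 0.65]]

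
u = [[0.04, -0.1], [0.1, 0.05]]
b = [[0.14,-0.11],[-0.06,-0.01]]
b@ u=[[-0.01, -0.02],[-0.0, 0.01]]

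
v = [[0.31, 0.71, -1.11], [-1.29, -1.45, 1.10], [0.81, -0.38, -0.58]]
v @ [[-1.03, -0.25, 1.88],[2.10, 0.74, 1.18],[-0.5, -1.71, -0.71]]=[[1.73, 2.35, 2.21], [-2.27, -2.63, -4.92], [-1.34, 0.51, 1.49]]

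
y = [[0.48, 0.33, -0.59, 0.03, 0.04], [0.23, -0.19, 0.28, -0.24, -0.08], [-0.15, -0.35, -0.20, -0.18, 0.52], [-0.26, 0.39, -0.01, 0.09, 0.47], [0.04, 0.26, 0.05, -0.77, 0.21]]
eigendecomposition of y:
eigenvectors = [[(-0.93+0j), (-0.23-0.08j), -0.23+0.08j, (0.32+0.3j), 0.32-0.30j], [(-0.22+0j), (-0.15+0.01j), -0.15-0.01j, (-0.17-0.37j), (-0.17+0.37j)], [0.07+0.00j, (-0.31+0.22j), -0.31-0.22j, 0.58+0.00j, 0.58-0.00j], [0.03+0.00j, -0.08+0.54j, (-0.08-0.54j), (0.19+0.26j), 0.19-0.26j], [-0.29+0.00j, (-0.69+0j), (-0.69-0j), (-0.1+0.44j), (-0.1-0.44j)]]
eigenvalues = [(0.62+0j), (0.21+0.58j), (0.21-0.58j), (-0.33+0.46j), (-0.33-0.46j)]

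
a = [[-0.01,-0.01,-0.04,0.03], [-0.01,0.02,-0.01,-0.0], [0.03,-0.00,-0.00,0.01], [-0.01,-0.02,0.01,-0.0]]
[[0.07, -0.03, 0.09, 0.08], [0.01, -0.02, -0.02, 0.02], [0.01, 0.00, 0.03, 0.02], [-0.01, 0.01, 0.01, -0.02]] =a@ [[0.12,0.1,0.51,0.22],[0.05,-0.32,-1.19,0.51],[-0.95,0.78,-1.19,-1.19],[0.97,-0.10,1.12,1.18]]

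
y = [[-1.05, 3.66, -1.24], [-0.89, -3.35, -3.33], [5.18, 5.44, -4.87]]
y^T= [[-1.05, -0.89, 5.18],  [3.66, -3.35, 5.44],  [-1.24, -3.33, -4.87]]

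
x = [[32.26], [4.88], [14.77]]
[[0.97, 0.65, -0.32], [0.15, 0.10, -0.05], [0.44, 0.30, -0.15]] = x @ [[0.03, 0.02, -0.01]]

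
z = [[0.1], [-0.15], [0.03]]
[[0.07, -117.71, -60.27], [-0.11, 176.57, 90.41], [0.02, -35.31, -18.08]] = z@[[0.72, -1177.11, -602.73]]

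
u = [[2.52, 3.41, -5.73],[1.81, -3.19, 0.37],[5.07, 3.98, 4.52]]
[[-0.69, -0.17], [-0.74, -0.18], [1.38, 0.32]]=u @[[-0.08, -0.02],  [0.21, 0.05],  [0.21, 0.05]]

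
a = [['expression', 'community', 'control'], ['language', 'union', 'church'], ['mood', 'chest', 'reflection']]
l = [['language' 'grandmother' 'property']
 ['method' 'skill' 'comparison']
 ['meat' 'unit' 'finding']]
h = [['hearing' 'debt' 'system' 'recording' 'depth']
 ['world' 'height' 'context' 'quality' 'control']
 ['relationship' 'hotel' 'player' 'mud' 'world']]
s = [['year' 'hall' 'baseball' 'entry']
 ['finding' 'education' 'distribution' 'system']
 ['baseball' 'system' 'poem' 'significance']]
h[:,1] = ['debt', 'height', 'hotel']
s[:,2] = ['baseball', 'distribution', 'poem']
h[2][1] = 'hotel'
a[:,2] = ['control', 'church', 'reflection']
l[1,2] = 'comparison'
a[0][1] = 'community'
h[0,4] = 'depth'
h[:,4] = ['depth', 'control', 'world']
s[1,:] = ['finding', 'education', 'distribution', 'system']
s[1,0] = 'finding'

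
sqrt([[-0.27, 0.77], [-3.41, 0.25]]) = [[0.75,0.43], [-1.91,1.04]]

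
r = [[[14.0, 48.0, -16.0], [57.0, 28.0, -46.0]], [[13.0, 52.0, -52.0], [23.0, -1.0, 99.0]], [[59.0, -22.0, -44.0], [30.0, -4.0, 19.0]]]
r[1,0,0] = 13.0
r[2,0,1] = -22.0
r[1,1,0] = 23.0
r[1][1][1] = -1.0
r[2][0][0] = 59.0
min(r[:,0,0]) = 13.0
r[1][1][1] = -1.0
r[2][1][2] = 19.0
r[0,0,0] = 14.0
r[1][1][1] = -1.0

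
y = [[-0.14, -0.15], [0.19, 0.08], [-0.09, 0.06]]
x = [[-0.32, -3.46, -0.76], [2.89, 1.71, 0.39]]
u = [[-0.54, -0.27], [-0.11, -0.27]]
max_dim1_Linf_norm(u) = 0.54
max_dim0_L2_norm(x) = 3.86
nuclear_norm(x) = 6.59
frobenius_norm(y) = 0.31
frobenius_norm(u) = 0.67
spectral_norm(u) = 0.65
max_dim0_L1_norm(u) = 0.65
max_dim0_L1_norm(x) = 5.17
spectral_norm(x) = 4.38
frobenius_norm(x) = 4.91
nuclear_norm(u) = 0.83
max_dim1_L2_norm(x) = 3.56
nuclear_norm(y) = 0.40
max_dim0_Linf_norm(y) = 0.19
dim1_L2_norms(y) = [0.21, 0.21, 0.11]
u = x @ y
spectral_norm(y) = 0.29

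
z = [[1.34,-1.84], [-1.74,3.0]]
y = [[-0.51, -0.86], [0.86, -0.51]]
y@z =[[0.81, -1.64], [2.04, -3.11]]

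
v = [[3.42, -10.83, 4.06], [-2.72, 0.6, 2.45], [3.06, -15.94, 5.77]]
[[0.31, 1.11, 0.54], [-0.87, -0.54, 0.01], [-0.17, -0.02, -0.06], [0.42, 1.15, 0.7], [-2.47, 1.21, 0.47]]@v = [[-0.31, -11.3, 7.09], [-1.48, 8.94, -4.8], [-0.71, 2.79, -1.09], [0.45, -15.02, 8.56], [-10.30, 19.98, -4.35]]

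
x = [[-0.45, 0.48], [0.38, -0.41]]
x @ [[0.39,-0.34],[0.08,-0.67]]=[[-0.14, -0.17], [0.12, 0.15]]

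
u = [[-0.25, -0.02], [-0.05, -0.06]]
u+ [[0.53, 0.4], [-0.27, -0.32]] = [[0.28, 0.38], [-0.32, -0.38]]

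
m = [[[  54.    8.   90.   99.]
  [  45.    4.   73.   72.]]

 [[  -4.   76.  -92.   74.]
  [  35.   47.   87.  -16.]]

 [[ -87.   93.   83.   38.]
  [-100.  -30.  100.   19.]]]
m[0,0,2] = 90.0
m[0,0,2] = 90.0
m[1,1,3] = -16.0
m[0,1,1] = 4.0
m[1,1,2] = 87.0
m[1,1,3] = -16.0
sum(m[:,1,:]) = 336.0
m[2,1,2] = 100.0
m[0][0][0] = 54.0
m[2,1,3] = 19.0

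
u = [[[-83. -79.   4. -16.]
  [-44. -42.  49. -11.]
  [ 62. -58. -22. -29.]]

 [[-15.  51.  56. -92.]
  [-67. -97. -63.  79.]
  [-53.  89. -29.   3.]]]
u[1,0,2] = 56.0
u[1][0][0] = -15.0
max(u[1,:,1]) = 89.0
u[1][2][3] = 3.0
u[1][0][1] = 51.0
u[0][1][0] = -44.0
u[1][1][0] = -67.0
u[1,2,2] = -29.0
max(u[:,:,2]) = 56.0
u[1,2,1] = 89.0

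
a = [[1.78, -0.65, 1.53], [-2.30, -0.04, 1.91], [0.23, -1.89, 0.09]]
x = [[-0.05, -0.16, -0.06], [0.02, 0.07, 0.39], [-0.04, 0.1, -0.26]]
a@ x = [[-0.16,  -0.18,  -0.76], [0.04,  0.56,  -0.37], [-0.05,  -0.16,  -0.77]]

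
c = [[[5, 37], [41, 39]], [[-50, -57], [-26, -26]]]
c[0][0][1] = 37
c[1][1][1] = -26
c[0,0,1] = 37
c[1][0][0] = -50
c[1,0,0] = -50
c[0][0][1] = 37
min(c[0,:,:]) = 5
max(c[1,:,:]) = -26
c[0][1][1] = 39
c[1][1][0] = -26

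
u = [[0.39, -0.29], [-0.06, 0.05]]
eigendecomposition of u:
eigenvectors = [[0.99,  0.6], [-0.15,  0.80]]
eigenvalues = [0.44, 0.0]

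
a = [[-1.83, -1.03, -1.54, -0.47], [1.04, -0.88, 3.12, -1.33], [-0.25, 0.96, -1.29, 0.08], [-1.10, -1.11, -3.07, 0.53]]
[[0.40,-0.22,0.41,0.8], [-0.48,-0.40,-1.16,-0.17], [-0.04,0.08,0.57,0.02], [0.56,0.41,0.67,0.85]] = a@[[-0.19, 0.27, -0.16, -0.07], [-0.14, -0.09, 0.23, -0.25], [-0.02, -0.17, -0.24, -0.2], [0.26, 0.17, 0.03, -0.23]]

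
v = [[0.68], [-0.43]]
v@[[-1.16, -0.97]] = [[-0.79, -0.66], [0.5, 0.42]]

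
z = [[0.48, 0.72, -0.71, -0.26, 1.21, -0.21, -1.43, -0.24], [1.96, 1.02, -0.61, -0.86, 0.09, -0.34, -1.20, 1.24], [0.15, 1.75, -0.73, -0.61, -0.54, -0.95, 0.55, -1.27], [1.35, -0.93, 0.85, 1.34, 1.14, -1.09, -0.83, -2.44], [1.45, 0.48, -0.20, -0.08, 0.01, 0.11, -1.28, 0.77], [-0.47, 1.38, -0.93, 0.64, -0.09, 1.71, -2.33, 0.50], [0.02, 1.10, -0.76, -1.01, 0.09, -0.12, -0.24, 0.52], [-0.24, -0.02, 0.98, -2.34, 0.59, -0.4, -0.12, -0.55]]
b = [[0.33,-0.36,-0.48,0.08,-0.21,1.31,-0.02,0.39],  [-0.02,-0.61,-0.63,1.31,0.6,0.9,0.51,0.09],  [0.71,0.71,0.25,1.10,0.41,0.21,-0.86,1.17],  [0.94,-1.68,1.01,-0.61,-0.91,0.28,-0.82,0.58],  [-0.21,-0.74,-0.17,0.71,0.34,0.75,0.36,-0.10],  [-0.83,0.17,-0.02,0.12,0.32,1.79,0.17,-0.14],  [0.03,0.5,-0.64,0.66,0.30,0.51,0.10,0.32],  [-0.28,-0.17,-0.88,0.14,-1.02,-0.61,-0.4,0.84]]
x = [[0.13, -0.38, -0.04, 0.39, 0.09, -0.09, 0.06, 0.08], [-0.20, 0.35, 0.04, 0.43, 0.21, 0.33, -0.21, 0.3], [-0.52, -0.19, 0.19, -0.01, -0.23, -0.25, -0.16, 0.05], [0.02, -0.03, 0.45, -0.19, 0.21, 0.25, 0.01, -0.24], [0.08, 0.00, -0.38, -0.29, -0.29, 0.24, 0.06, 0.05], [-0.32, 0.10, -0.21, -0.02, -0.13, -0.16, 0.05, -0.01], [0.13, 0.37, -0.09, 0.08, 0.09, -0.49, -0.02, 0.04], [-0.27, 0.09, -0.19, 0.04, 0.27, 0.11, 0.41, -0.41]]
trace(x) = -0.40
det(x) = 0.00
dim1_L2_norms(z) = [2.22, 3.02, 2.66, 3.79, 2.15, 3.47, 1.78, 2.71]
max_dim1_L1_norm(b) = 6.83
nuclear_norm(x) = 4.50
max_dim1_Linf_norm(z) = 2.44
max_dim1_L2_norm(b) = 2.65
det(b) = -0.00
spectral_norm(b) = 3.24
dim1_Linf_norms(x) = [0.39, 0.43, 0.52, 0.45, 0.38, 0.32, 0.49, 0.41]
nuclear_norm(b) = 12.14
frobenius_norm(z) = 7.91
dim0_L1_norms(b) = [3.35, 4.94, 4.08, 4.73, 4.11, 6.36, 3.24, 3.63]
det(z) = -0.01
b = z @ x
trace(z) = 3.04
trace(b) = 2.43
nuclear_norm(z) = 18.02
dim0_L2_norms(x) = [0.73, 0.68, 0.69, 0.68, 0.58, 0.76, 0.5, 0.57]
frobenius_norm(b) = 5.36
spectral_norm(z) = 4.73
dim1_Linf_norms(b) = [1.31, 1.31, 1.17, 1.68, 0.75, 1.79, 0.66, 1.02]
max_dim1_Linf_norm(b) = 1.79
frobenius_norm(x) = 1.85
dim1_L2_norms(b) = [1.55, 1.98, 2.15, 2.65, 1.39, 2.02, 1.25, 1.78]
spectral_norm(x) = 0.85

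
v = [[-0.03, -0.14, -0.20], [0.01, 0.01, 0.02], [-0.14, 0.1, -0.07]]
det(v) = -0.00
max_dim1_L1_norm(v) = 0.37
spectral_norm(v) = 0.25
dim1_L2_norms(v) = [0.25, 0.02, 0.19]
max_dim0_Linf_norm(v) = 0.2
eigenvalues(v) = [-0.22, 0.12, 0.0]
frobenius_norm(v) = 0.31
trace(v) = -0.09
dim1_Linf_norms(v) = [0.2, 0.02, 0.14]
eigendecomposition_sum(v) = [[-0.09,-0.00,-0.12], [0.01,0.0,0.02], [-0.09,-0.0,-0.13]] + [[0.06, -0.14, -0.08], [-0.00, 0.01, 0.0], [-0.05, 0.11, 0.06]] + [[0.0, 0.0, 0.0], [0.00, 0.00, 0.00], [-0.00, -0.00, -0.0]]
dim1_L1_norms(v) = [0.37, 0.04, 0.31]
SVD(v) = [[-0.98,-0.16,0.09], [0.1,-0.03,1.00], [-0.16,0.99,0.04]] @ diag([0.24846199408074865, 0.18401457367878563, 0.0022965563857208367]) @ [[0.21, 0.49, 0.84], [-0.73, 0.66, -0.20], [0.65, 0.57, -0.50]]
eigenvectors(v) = [[0.69,-0.80,0.66], [-0.09,0.03,0.56], [0.72,0.60,-0.50]]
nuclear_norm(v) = 0.43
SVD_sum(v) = [[-0.05, -0.12, -0.21],[0.01, 0.01, 0.02],[-0.01, -0.02, -0.03]] + [[0.02, -0.02, 0.01], [0.00, -0.0, 0.00], [-0.13, 0.12, -0.04]] + [[0.0,0.00,-0.00], [0.0,0.0,-0.00], [0.00,0.0,-0.0]]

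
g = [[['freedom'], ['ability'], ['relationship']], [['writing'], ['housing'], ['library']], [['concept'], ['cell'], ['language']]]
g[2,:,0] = ['concept', 'cell', 'language']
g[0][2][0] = 'relationship'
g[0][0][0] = 'freedom'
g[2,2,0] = 'language'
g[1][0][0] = 'writing'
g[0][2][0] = 'relationship'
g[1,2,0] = 'library'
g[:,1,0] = ['ability', 'housing', 'cell']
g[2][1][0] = 'cell'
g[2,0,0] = 'concept'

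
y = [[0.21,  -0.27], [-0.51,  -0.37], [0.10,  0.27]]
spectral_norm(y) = 0.68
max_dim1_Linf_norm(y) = 0.51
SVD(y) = [[0.04, -0.92], [0.93, 0.18], [-0.38, 0.36]] @ diag([0.676925525099309, 0.37238667198091946]) @ [[-0.74, -0.67], [-0.67, 0.74]]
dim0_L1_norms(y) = [0.82, 0.91]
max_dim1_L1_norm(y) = 0.88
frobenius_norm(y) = 0.77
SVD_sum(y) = [[-0.02, -0.02], [-0.46, -0.42], [0.19, 0.17]] + [[0.23, -0.25], [-0.05, 0.05], [-0.09, 0.1]]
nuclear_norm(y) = 1.05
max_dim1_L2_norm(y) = 0.63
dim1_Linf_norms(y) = [0.27, 0.51, 0.27]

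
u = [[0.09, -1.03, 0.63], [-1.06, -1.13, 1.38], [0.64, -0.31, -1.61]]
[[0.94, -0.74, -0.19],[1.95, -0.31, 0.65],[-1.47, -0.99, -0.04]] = u @[[-0.27, -0.22, -0.94], [-0.40, 0.91, -0.10], [0.88, 0.35, -0.33]]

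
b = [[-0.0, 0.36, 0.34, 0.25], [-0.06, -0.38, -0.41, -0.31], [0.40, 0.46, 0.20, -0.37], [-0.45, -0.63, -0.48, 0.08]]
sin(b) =[[-0.00, 0.34, 0.32, 0.23], [-0.06, -0.36, -0.39, -0.29], [0.38, 0.44, 0.19, -0.35], [-0.43, -0.60, -0.46, 0.07]]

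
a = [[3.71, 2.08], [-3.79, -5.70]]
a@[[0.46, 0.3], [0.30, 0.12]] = [[2.33, 1.36],[-3.45, -1.82]]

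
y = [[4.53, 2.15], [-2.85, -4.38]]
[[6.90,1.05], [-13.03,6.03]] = y@[[0.16, 1.28],  [2.87, -2.21]]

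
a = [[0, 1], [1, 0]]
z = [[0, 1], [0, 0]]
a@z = [[0, 0], [0, 1]]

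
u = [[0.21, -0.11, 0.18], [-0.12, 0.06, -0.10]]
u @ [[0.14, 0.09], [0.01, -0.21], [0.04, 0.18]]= [[0.04, 0.07],[-0.02, -0.04]]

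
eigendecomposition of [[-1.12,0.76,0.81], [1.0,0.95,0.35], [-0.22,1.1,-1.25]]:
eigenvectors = [[0.36+0.00j, (-0.68+0j), (-0.68-0j)], [(0.88+0j), 0.23+0.16j, 0.23-0.16j], [0.32+0.00j, 0.06-0.67j, (0.06+0.67j)]]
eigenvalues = [(1.49+0j), (-1.45+0.62j), (-1.45-0.62j)]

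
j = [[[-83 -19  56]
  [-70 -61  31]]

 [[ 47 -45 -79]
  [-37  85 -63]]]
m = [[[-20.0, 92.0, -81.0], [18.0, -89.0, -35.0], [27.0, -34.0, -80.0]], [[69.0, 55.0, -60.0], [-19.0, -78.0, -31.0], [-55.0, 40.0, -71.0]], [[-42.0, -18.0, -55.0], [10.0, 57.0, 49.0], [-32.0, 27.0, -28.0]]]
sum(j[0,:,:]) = -146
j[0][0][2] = 56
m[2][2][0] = -32.0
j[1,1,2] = -63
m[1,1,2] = -31.0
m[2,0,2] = -55.0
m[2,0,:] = [-42.0, -18.0, -55.0]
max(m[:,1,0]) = 18.0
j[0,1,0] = -70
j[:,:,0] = [[-83, -70], [47, -37]]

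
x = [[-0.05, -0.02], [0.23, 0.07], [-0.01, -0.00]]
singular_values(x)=[0.25, 0.01]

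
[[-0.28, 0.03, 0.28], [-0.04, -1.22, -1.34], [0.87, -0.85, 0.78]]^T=[[-0.28,  -0.04,  0.87], [0.03,  -1.22,  -0.85], [0.28,  -1.34,  0.78]]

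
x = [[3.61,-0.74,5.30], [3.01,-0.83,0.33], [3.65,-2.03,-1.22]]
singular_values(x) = [7.15, 4.38, 0.44]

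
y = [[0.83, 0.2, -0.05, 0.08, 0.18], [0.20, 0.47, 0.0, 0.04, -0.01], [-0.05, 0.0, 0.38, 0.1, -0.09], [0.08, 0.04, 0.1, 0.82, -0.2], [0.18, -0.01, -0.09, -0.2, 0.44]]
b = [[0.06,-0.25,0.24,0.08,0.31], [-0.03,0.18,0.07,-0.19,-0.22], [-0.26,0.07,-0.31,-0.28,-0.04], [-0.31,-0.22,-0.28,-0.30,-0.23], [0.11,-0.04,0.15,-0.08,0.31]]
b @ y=[[0.05,-0.11,0.07,0.02,0.11],[-0.05,0.07,0.03,-0.1,-0.07],[-0.22,-0.03,-0.13,-0.27,0.02],[-0.35,-0.18,-0.10,-0.26,-0.07],[0.13,-0.00,0.02,-0.11,0.16]]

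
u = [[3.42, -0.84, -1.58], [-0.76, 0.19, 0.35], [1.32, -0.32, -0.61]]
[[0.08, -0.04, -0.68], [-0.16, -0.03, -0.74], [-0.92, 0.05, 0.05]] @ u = [[-0.59, 0.14, 0.27], [-1.5, 0.37, 0.69], [-3.12, 0.77, 1.44]]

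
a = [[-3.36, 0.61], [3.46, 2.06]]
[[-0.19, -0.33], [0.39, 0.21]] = a @[[0.07, 0.09], [0.07, -0.05]]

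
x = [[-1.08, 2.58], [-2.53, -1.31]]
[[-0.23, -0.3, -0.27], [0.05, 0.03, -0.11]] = x @ [[0.02, 0.04, 0.08], [-0.08, -0.10, -0.07]]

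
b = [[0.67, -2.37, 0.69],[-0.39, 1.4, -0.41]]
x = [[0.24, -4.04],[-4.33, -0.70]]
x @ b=[[1.74, -6.22, 1.82], [-2.63, 9.28, -2.7]]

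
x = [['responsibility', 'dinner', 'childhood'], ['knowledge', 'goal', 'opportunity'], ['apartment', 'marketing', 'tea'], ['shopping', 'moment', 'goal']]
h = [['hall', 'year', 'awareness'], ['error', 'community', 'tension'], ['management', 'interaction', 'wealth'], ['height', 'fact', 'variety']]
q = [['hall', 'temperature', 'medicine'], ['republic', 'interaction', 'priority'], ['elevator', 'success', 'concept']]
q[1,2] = 'priority'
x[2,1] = 'marketing'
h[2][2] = 'wealth'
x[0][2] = 'childhood'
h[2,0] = 'management'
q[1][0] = 'republic'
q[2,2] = 'concept'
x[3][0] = 'shopping'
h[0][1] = 'year'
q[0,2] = 'medicine'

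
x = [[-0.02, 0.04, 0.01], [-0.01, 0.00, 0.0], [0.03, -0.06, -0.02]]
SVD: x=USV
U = [[-0.55, -0.01, 0.84], [-0.05, -1.0, -0.04], [0.84, -0.07, 0.55]]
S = [0.08, 0.01, 0.0]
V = [[0.44, -0.86, -0.26], [0.90, 0.41, 0.14], [0.01, 0.30, -0.95]]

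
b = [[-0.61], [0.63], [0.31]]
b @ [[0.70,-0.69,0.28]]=[[-0.43,0.42,-0.17], [0.44,-0.43,0.18], [0.22,-0.21,0.09]]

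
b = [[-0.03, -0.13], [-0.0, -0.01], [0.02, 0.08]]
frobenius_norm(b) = 0.16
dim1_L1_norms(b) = [0.16, 0.01, 0.1]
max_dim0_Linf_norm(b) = 0.13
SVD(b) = [[-0.85, -0.21], [-0.06, -0.87], [0.52, -0.44]] @ diag([0.15714043238460665, 0.002623834975537178]) @ [[0.23, 0.97], [-0.97, 0.23]]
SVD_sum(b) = [[-0.03,  -0.13], [-0.0,  -0.01], [0.02,  0.08]] + [[0.0, -0.00], [0.00, -0.00], [0.0, -0.0]]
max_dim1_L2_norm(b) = 0.13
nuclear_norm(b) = 0.16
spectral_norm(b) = 0.16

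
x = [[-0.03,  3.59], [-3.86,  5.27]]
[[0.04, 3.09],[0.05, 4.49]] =x @ [[0.00, 0.01], [0.01, 0.86]]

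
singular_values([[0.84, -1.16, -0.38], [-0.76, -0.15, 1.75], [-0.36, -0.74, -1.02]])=[2.26, 1.27, 0.93]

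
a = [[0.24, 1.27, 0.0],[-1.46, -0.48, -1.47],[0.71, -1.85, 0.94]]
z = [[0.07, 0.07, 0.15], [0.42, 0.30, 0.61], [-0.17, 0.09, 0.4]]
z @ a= [[0.02, -0.22, 0.04], [0.10, -0.74, 0.13], [0.11, -1.00, 0.24]]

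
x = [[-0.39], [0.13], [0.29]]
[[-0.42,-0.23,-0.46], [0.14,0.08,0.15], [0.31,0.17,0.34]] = x@ [[1.07, 0.58, 1.18]]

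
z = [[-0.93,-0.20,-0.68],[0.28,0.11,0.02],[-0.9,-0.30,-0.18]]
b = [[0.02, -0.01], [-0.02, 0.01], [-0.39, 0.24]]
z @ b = [[0.25, -0.16], [-0.0, 0.0], [0.06, -0.04]]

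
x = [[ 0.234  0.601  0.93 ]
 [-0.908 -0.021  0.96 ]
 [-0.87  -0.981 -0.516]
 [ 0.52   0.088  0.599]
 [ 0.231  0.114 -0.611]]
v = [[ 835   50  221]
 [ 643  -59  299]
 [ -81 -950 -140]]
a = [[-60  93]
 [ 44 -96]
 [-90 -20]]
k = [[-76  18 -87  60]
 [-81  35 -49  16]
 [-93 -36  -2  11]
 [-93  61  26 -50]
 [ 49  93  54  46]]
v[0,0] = 835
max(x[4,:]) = 0.231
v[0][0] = 835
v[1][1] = -59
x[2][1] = -0.981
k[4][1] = 93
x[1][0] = -0.908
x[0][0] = 0.234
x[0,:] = [0.234, 0.601, 0.93]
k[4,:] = [49, 93, 54, 46]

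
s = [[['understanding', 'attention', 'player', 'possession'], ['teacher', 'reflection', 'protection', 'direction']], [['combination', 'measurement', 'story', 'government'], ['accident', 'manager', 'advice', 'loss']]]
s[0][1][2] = 'protection'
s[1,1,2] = 'advice'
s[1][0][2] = 'story'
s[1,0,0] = 'combination'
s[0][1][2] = 'protection'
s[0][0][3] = 'possession'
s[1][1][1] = 'manager'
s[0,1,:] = ['teacher', 'reflection', 'protection', 'direction']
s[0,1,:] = ['teacher', 'reflection', 'protection', 'direction']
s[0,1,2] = 'protection'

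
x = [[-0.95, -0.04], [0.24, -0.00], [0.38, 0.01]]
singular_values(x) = [1.05, 0.01]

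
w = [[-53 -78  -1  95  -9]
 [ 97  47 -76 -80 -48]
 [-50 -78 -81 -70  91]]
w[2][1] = -78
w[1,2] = -76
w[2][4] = 91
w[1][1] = 47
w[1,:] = [97, 47, -76, -80, -48]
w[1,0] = 97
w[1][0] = 97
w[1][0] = 97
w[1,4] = -48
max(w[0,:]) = 95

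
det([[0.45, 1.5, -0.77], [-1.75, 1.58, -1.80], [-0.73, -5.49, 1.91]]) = -4.390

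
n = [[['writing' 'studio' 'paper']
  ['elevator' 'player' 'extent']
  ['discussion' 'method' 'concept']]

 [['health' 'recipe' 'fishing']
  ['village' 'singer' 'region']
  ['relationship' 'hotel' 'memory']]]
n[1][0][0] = 'health'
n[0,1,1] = 'player'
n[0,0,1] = 'studio'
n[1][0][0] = 'health'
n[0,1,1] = 'player'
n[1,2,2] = 'memory'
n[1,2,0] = 'relationship'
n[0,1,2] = 'extent'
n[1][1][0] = 'village'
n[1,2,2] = 'memory'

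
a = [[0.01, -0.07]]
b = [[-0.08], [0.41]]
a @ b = [[-0.03]]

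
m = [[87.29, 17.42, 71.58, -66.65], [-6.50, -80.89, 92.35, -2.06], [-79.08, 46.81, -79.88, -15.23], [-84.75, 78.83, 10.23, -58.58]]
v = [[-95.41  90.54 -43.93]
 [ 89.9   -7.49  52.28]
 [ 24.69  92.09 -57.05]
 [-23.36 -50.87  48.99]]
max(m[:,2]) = 92.35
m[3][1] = 78.83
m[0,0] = 87.29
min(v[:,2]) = -57.05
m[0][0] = 87.29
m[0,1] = 17.42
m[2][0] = -79.08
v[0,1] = 90.54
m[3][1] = 78.83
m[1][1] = -80.89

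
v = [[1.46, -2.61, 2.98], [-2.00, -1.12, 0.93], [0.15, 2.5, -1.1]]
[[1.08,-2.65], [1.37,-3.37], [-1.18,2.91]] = v @ [[-0.38,0.93], [-0.34,0.84], [0.25,-0.61]]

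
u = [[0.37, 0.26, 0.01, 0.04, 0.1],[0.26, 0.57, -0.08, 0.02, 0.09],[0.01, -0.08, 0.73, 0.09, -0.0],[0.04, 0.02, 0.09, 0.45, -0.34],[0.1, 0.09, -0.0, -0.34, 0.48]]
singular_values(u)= [0.9, 0.72, 0.71, 0.19, 0.08]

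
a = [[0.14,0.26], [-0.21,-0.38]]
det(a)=0.001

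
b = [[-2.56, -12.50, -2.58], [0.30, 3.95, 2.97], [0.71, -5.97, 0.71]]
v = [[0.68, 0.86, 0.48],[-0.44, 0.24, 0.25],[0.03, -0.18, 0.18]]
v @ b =[[-1.14,-7.97,1.14], [1.38,4.96,2.03], [-0.0,-2.16,-0.48]]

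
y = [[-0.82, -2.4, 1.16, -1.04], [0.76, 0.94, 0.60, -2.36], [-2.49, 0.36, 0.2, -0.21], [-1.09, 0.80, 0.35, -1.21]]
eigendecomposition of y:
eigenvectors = [[0.06+0.56j, 0.06-0.56j, (0.42+0j), -0.08+0.00j], [0.27-0.23j, (0.27+0.23j), 0.21+0.00j, (-0.25+0j)], [-0.67+0.00j, -0.67-0.00j, (0.72+0j), -0.90+0.00j], [(-0.28-0.14j), (-0.28+0.14j), (0.51+0j), -0.36+0.00j]]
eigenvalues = [(0.2+2.16j), (0.2-2.16j), (-1.28+0j), (-0.01+0j)]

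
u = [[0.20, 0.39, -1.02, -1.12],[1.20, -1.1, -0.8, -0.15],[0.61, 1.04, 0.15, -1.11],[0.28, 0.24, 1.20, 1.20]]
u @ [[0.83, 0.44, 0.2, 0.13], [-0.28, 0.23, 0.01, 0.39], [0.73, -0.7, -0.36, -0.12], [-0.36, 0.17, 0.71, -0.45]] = [[-0.28,0.70,-0.38,0.8],[0.77,0.81,0.41,-0.11],[0.72,0.21,-0.71,0.97],[0.61,-0.46,0.48,-0.55]]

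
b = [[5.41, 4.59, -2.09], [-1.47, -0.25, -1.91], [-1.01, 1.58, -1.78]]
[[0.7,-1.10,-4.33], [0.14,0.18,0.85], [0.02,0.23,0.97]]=b @[[0.14, -0.24, -0.95], [-0.09, 0.08, 0.29], [-0.17, 0.08, 0.25]]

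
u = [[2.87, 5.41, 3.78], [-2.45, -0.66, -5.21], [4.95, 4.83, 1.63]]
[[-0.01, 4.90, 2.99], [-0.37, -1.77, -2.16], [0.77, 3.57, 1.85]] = u @ [[0.29,-0.12,-0.05], [-0.12,0.76,0.30], [-0.05,0.3,0.4]]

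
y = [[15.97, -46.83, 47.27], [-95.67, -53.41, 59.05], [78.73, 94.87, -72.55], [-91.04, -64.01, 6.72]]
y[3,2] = 6.72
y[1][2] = 59.05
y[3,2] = 6.72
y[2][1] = 94.87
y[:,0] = [15.97, -95.67, 78.73, -91.04]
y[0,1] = -46.83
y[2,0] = 78.73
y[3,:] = [-91.04, -64.01, 6.72]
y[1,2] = 59.05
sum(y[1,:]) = -90.02999999999999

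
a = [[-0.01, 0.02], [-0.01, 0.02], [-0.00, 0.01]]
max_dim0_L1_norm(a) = 0.05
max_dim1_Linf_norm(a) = 0.02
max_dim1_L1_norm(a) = 0.03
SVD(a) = [[-0.68, 0.20], [-0.68, 0.20], [-0.28, -0.96]] @ diag([0.03288627815117929, 0.004300315030700372]) @ [[0.41, -0.91], [-0.91, -0.41]]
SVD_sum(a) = [[-0.01, 0.02], [-0.01, 0.02], [-0.0, 0.01]] + [[-0.00, -0.0], [-0.0, -0.00], [0.0, 0.0]]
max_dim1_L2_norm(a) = 0.02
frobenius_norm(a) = 0.03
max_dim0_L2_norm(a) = 0.03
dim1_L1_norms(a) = [0.03, 0.03, 0.01]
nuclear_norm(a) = 0.04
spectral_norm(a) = 0.03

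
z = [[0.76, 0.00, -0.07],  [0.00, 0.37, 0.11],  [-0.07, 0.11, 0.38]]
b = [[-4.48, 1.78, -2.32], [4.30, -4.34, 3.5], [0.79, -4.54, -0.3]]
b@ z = [[-3.24, 0.4, -0.37], [3.02, -1.22, 0.55], [0.62, -1.71, -0.67]]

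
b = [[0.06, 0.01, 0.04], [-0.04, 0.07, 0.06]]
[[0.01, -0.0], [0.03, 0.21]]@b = [[0.0, 0.00, 0.00], [-0.01, 0.02, 0.01]]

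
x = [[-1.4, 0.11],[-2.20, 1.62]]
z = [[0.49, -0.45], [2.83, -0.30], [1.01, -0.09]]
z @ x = [[0.30, -0.68], [-3.3, -0.17], [-1.22, -0.03]]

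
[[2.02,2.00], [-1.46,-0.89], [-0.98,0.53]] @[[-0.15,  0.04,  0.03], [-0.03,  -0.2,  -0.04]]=[[-0.36, -0.32, -0.02], [0.25, 0.12, -0.01], [0.13, -0.15, -0.05]]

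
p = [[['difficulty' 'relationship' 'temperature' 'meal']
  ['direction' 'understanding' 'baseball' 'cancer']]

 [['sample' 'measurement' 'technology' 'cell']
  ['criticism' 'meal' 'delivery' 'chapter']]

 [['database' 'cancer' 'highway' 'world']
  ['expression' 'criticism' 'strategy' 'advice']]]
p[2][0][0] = 'database'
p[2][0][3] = 'world'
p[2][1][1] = 'criticism'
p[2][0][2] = 'highway'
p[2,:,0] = ['database', 'expression']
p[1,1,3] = 'chapter'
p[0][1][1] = 'understanding'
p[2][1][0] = 'expression'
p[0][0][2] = 'temperature'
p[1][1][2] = 'delivery'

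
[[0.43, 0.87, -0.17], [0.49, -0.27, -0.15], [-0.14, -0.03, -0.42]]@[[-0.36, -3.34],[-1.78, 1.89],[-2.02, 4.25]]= [[-1.36,-0.51], [0.61,-2.78], [0.95,-1.37]]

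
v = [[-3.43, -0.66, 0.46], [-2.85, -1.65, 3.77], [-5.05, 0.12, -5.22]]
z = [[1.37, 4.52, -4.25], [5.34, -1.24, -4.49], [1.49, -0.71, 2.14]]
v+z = [[-2.06, 3.86, -3.79], [2.49, -2.89, -0.72], [-3.56, -0.59, -3.08]]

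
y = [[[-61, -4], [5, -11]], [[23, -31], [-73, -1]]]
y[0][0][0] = -61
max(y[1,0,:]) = 23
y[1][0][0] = 23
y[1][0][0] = 23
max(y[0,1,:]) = 5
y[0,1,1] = -11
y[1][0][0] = 23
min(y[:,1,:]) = -73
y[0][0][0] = -61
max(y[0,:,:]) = 5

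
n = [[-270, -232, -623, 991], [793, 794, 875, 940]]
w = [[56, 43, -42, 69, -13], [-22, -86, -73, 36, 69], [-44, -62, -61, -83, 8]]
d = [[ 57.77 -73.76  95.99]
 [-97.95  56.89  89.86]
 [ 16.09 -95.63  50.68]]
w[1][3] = 36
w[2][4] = 8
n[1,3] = 940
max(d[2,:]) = 50.68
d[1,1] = 56.89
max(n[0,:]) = 991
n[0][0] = -270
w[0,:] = [56, 43, -42, 69, -13]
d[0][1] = -73.76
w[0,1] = 43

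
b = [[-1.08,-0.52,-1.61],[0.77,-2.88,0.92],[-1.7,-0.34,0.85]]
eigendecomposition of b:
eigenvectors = [[0.50+0.00j, (-0.26-0.44j), (-0.26+0.44j)], [(-0.09+0j), (-0.8+0j), -0.80-0.00j], [-0.86+0.00j, -0.16-0.26j, -0.16+0.26j]]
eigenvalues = [(1.8+0j), (-2.45+0.72j), (-2.45-0.72j)]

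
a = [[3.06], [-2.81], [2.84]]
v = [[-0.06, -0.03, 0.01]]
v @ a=[[-0.07]]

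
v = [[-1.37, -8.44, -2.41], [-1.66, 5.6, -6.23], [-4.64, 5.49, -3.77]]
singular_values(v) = [12.47, 7.41, 2.7]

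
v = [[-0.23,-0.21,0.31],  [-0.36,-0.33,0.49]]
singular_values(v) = [0.82, 0.0]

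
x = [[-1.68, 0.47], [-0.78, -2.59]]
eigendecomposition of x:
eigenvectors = [[-0.46-0.40j, -0.46+0.40j], [0.79+0.00j, 0.79-0.00j]]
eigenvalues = [(-2.13+0.4j), (-2.13-0.4j)]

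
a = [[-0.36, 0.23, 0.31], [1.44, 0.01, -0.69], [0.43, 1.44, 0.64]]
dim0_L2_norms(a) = [1.55, 1.46, 0.99]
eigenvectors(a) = [[(0.38+0j), 0.24-0.10j, 0.24+0.10j], [(-0.47+0j), (-0.36+0.34j), -0.36-0.34j], [0.80+0.00j, 0.83+0.00j, 0.83-0.00j]]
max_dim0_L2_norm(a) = 1.55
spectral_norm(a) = 1.68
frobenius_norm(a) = 2.34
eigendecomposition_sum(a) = [[(0.01-0j),0.00-0.00j,(-0+0j)], [-0.02+0.00j,(-0.01+0j),0.00-0.00j], [0.03-0.00j,(0.01-0j),-0.00+0.00j]] + [[-0.19-0.61j, (0.11-0.32j), 0.16+0.11j],[0.73+0.95j, 0.01+0.63j, (-0.35-0.09j)],[(0.2-2.02j), 0.72-0.78j, (0.32+0.51j)]] + [[-0.19+0.61j, 0.11+0.32j, (0.16-0.11j)], [0.73-0.95j, 0.01-0.63j, (-0.35+0.09j)], [(0.2+2.02j), (0.72+0.78j), (0.32-0.51j)]]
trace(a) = 0.29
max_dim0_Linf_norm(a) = 1.44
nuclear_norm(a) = 3.32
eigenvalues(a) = [0j, (0.14+0.53j), (0.14-0.53j)]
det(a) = 0.00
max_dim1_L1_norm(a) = 2.51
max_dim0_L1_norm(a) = 2.23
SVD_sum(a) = [[-0.18, -0.11, 0.02], [1.1, 0.68, -0.13], [0.89, 0.55, -0.11]] + [[-0.18,0.34,0.29], [0.34,-0.67,-0.56], [-0.46,0.89,0.75]] + [[0.00, -0.00, 0.00], [0.0, -0.00, 0.0], [-0.00, 0.00, -0.00]]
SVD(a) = [[-0.13,  0.29,  0.95], [0.77,  -0.57,  0.28], [0.62,  0.77,  -0.15]] @ diag([1.6815336640619905, 1.6336903995409016, 0.00046376087294813876]) @ [[0.85, 0.52, -0.10], [-0.37, 0.71, 0.6], [0.38, -0.47, 0.8]]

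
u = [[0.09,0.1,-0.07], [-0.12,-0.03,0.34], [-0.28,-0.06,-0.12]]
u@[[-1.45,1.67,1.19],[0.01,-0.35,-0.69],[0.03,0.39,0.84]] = [[-0.13, 0.09, -0.02],[0.18, -0.06, 0.16],[0.40, -0.49, -0.39]]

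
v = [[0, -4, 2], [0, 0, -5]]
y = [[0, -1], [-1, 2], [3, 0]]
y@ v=[[0, 0, 5], [0, 4, -12], [0, -12, 6]]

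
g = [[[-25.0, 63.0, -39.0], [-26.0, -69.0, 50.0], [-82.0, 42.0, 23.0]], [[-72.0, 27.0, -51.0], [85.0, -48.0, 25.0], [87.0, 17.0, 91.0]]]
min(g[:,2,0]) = -82.0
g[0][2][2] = 23.0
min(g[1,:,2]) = -51.0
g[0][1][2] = 50.0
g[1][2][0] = 87.0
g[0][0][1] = 63.0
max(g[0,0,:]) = 63.0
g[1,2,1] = 17.0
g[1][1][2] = 25.0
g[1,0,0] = -72.0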